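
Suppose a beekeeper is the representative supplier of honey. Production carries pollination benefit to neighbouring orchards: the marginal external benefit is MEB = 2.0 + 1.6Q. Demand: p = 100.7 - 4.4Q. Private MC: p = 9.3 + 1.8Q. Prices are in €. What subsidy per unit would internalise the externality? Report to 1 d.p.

subsidy = €34.5 per unit

Social marginal cost = private MC − MEB = 7.3 + 0.2Q.
Set SMC = demand: 7.3 + 0.2Q = 100.7 - 4.4Q → Q* = 20.3043.
The Pigouvian subsidy equals MEB at Q*: 2.0 + 1.6×20.3043 = 34.4869.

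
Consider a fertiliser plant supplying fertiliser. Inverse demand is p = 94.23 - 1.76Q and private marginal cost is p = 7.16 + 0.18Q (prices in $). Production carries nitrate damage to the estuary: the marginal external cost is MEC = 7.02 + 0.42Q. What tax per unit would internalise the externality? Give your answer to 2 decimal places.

tax = $21.27 per unit

Social marginal cost = private MC + MEC = 14.18 + 0.60Q.
Set SMC = demand: 14.18 + 0.60Q = 94.23 - 1.76Q → Q* = 33.9195.
The Pigouvian tax equals MEC at Q*: 7.02 + 0.42×33.9195 = 21.2662.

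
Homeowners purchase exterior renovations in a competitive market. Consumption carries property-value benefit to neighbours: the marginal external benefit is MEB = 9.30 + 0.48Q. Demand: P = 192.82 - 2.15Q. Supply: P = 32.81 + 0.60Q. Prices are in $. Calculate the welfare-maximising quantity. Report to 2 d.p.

Social marginal benefit = demand + MEB = 202.12 - 1.67Q.
Set SMB = MC: 202.12 - 1.67Q = 32.81 + 0.60Q → Q* = 74.5859.

Q* = 74.59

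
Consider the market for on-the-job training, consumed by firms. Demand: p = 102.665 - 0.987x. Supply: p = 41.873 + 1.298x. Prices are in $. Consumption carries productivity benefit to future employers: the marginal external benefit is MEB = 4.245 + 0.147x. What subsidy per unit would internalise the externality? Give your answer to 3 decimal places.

subsidy = $8.717 per unit

Social marginal benefit = demand + MEB = 106.910 - 0.840x.
Set SMB = MC: 106.910 - 0.840x = 41.873 + 1.298x → x* = 30.4196.
The Pigouvian subsidy equals MEB at x*: 4.245 + 0.147×30.4196 = 8.7167.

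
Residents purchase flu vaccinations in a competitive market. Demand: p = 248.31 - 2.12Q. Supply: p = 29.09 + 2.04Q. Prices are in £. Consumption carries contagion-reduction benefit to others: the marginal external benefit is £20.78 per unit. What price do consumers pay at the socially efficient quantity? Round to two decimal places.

P = £126.00

Social marginal benefit = demand + MEB = 269.09 - 2.12Q.
Set SMB = MC: 269.09 - 2.12Q = 29.09 + 2.04Q → Q* = 57.6923.
Consumer price on the demand curve at Q*: 248.31 − 2.12×57.6923 = 126.0023.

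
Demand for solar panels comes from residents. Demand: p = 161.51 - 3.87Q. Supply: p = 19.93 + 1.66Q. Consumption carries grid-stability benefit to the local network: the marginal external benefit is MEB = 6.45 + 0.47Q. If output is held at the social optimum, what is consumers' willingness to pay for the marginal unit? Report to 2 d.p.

Social marginal benefit = demand + MEB = 167.96 - 3.40Q.
Set SMB = MC: 167.96 - 3.40Q = 19.93 + 1.66Q → Q* = 29.2549.
Consumer price on the demand curve at Q*: 161.51 − 3.87×29.2549 = 48.2935.

P = 48.29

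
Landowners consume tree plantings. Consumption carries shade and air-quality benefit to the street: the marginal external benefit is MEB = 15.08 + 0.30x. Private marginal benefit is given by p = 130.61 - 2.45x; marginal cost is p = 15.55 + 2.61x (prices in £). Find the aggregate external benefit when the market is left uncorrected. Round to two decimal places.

£420.47

Market equilibrium (private): 15.55 + 2.61x = 130.61 - 2.45x → x_m = 22.7391.
Total external benefit = ∫₀^{x_m} (15.08 + 0.30x) dx = 15.08×22.7391 + ½×0.30×22.7391² = 420.4656.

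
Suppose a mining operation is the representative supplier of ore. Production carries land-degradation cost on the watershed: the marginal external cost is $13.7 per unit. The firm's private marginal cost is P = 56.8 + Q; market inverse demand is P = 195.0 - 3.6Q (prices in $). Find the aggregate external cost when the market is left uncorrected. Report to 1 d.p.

$411.6

Market equilibrium (private): 56.8 + Q = 195.0 - 3.6Q → Q_m = 30.0435.
Total external cost = MEC × Q_m = 13.7 × 30.0435 = 411.5960.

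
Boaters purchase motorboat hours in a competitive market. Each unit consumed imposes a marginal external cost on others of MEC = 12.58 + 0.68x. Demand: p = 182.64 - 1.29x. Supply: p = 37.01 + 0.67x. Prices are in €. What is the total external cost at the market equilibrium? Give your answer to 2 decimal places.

Market equilibrium (private): 37.01 + 0.67x = 182.64 - 1.29x → x_m = 74.3010.
Total external cost = ∫₀^{x_m} (12.58 + 0.68x) dx = 12.58×74.3010 + ½×0.68×74.3010² = 2811.7237.

€2811.72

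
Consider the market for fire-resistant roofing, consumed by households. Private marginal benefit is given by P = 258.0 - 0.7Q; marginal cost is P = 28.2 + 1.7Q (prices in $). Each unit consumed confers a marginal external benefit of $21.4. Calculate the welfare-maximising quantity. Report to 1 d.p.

Social marginal benefit = demand + MEB = 279.4 - 0.7Q.
Set SMB = MC: 279.4 - 0.7Q = 28.2 + 1.7Q → Q* = 104.6667.

Q* = 104.7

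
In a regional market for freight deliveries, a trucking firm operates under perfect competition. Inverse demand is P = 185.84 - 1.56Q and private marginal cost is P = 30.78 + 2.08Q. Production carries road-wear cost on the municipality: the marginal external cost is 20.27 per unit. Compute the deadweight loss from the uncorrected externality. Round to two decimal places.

Market equilibrium (private): 30.78 + 2.08Q = 185.84 - 1.56Q → Q_m = 42.5989.
Social marginal cost = private MC + MEC = 51.05 + 2.08Q.
Set SMC = demand: 51.05 + 2.08Q = 185.84 - 1.56Q → Q* = 37.0302.
The welfare-loss triangle has base |Q_m − Q*| and height MEC(Q_m) (the vertical gap between SMC and demand is zero at Q* and MEC at Q_m).
DWL = ½ × 5.5687 × 20.2700 = 56.4388.

DWL = 56.44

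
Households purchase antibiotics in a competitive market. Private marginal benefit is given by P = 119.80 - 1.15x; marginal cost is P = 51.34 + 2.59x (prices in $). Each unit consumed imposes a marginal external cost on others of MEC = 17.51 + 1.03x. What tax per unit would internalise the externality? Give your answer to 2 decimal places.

tax = $28.51 per unit

Social marginal benefit = demand − MEC = 102.29 - 2.18x.
Set SMB = MC: 102.29 - 2.18x = 51.34 + 2.59x → x* = 10.6813.
The Pigouvian tax equals MEC at x*: 17.51 + 1.03×10.6813 = 28.5117.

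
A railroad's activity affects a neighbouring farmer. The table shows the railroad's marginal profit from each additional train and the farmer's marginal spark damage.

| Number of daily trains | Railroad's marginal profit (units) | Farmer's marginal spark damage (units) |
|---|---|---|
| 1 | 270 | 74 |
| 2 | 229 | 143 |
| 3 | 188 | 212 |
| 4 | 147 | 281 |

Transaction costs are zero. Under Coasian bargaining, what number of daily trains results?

Bargaining reaches the level where marginal profit last exceeds marginal spark damage.
That holds through level 2 (229 ≥ 143) but not at 3 (188 < 212).

2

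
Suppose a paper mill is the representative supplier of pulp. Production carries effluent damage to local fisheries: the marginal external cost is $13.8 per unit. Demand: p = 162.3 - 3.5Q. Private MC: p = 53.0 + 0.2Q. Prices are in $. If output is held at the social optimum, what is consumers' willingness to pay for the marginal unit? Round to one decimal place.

P = $72.0

Social marginal cost = private MC + MEC = 66.8 + 0.2Q.
Set SMC = demand: 66.8 + 0.2Q = 162.3 - 3.5Q → Q* = 25.8108.
Consumer price on the demand curve at Q*: 162.3 − 3.5×25.8108 = 71.9622.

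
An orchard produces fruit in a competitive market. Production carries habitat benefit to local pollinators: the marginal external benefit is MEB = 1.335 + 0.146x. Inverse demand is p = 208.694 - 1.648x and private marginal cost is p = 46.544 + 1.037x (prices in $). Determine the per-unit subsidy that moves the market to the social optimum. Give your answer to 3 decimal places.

Social marginal cost = private MC − MEB = 45.209 + 0.891x.
Set SMC = demand: 45.209 + 0.891x = 208.694 - 1.648x → x* = 64.3895.
The Pigouvian subsidy equals MEB at x*: 1.335 + 0.146×64.3895 = 10.7359.

subsidy = $10.736 per unit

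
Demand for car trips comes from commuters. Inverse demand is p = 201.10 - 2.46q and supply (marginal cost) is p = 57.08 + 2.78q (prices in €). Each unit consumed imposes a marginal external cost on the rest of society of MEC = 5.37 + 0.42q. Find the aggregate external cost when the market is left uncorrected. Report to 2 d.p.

€306.23

Market equilibrium (private): 57.08 + 2.78q = 201.10 - 2.46q → q_m = 27.4847.
Total external cost = ∫₀^{q_m} (5.37 + 0.42q) dq = 5.37×27.4847 + ½×0.42×27.4847² = 306.2287.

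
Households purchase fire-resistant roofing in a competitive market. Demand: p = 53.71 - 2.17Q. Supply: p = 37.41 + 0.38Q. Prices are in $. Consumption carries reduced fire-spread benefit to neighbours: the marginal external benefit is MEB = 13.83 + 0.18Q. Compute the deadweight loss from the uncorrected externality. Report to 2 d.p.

Market equilibrium (private): 37.41 + 0.38Q = 53.71 - 2.17Q → Q_m = 6.3922.
Social marginal benefit = demand + MEB = 67.54 - 1.99Q.
Set SMB = MC: 67.54 - 1.99Q = 37.41 + 0.38Q → Q* = 12.7131.
Between Q* and Q_m the wedge SMB − MC runs linearly from 0 to MEB(Q_m), so the loss is a triangle.
DWL = ½ × 6.3209 × 14.9806 = 47.3454.

DWL = $47.35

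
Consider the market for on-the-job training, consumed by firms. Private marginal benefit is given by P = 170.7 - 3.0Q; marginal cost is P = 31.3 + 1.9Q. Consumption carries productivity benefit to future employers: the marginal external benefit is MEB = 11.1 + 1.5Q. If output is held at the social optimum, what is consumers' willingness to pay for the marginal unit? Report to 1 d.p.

Social marginal benefit = demand + MEB = 181.8 - 1.5Q.
Set SMB = MC: 181.8 - 1.5Q = 31.3 + 1.9Q → Q* = 44.2647.
Consumer price on the demand curve at Q*: 170.7 − 3.0×44.2647 = 37.9059.

P = 37.9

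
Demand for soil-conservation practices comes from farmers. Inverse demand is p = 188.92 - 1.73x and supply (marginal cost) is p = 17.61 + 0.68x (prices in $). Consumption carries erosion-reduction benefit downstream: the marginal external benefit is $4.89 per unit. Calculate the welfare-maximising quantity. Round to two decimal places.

x* = 73.11

Social marginal benefit = demand + MEB = 193.81 - 1.73x.
Set SMB = MC: 193.81 - 1.73x = 17.61 + 0.68x → x* = 73.1120.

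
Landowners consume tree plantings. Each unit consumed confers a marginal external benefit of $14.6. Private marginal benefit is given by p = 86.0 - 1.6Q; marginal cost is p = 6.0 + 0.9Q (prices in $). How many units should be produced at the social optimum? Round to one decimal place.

Q* = 37.8

Social marginal benefit = demand + MEB = 100.6 - 1.6Q.
Set SMB = MC: 100.6 - 1.6Q = 6.0 + 0.9Q → Q* = 37.8400.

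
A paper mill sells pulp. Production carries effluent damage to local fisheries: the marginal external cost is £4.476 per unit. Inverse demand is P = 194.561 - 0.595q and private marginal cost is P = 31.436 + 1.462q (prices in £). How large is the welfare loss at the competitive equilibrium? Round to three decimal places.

Market equilibrium (private): 31.436 + 1.462q = 194.561 - 0.595q → q_m = 79.3024.
Social marginal cost = private MC + MEC = 35.912 + 1.462q.
Set SMC = demand: 35.912 + 1.462q = 194.561 - 0.595q → q* = 77.1264.
The loss is the area between SMC and demand from q* to q_m; with linear curves that's a triangle of height MEC(q_m).
DWL = ½ × 2.1760 × 4.4760 = 4.8699.

DWL = £4.870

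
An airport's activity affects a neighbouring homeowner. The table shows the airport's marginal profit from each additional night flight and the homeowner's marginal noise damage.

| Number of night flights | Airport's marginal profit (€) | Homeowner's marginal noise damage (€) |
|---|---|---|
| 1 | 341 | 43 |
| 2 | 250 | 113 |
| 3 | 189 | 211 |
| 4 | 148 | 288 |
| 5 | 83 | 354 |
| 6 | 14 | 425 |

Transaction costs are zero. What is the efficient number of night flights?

Bargaining reaches the level where marginal profit last exceeds marginal noise damage.
That holds through level 2 (250 ≥ 113) but not at 3 (189 < 211).

2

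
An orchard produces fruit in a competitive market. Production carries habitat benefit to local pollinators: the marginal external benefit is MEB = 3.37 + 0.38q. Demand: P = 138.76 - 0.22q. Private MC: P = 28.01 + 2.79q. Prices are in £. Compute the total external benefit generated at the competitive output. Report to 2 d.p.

£381.22

Market equilibrium (private): 28.01 + 2.79q = 138.76 - 0.22q → q_m = 36.7940.
Total external benefit = ∫₀^{q_m} (3.37 + 0.38q) dq = 3.37×36.7940 + ½×0.38×36.7940² = 381.2175.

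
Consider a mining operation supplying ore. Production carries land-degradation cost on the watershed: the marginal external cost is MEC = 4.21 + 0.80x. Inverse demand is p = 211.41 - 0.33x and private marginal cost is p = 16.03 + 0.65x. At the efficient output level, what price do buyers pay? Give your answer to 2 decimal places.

P = 175.97

Social marginal cost = private MC + MEC = 20.24 + 1.45x.
Set SMC = demand: 20.24 + 1.45x = 211.41 - 0.33x → x* = 107.3989.
Consumer price on the demand curve at x*: 211.41 − 0.33×107.3989 = 175.9684.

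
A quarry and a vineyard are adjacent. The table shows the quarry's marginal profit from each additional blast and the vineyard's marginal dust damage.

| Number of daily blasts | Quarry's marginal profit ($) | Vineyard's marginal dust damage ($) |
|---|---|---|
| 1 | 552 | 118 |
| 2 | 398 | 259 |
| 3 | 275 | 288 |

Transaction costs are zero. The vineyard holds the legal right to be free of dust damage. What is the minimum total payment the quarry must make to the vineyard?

$377

Efficient level: marginal profit ≥ marginal dust damage through level 2, so k* = 2.
With the vineyard holding the right, the quarry must at least compensate total damage at k*: 118 + 259 = 377.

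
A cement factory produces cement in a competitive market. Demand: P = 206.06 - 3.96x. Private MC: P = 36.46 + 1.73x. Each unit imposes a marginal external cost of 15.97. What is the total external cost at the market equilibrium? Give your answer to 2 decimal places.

Market equilibrium (private): 36.46 + 1.73x = 206.06 - 3.96x → x_m = 29.8067.
Total external cost = MEC × x_m = 15.97 × 29.8067 = 476.0130.

476.01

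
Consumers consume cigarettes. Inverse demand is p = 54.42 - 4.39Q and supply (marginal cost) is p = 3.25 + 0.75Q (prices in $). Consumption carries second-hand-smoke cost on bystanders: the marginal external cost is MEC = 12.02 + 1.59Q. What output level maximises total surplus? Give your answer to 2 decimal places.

Social marginal benefit = demand − MEC = 42.40 - 5.98Q.
Set SMB = MC: 42.40 - 5.98Q = 3.25 + 0.75Q → Q* = 5.8172.

Q* = 5.82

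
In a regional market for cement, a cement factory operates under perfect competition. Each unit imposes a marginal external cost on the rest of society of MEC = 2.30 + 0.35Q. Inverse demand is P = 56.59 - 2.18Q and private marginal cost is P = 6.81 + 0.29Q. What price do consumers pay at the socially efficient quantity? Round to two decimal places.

P = 19.89

Social marginal cost = private MC + MEC = 9.11 + 0.64Q.
Set SMC = demand: 9.11 + 0.64Q = 56.59 - 2.18Q → Q* = 16.8369.
Consumer price on the demand curve at Q*: 56.59 − 2.18×16.8369 = 19.8856.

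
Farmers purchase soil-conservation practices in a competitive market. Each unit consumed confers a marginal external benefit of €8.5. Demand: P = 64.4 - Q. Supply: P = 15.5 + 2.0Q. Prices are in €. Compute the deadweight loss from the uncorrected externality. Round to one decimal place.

Market equilibrium (private): 15.5 + 2.0Q = 64.4 - Q → Q_m = 16.3000.
Social marginal benefit = demand + MEB = 72.9 - Q.
Set SMB = MC: 72.9 - Q = 15.5 + 2.0Q → Q* = 19.1333.
The loss is the area between SMB and MC from Q* to Q_m; with linear curves that's a triangle of height MEB(Q_m).
DWL = ½ × 2.8333 × 8.5000 = 12.0415.

DWL = €12.0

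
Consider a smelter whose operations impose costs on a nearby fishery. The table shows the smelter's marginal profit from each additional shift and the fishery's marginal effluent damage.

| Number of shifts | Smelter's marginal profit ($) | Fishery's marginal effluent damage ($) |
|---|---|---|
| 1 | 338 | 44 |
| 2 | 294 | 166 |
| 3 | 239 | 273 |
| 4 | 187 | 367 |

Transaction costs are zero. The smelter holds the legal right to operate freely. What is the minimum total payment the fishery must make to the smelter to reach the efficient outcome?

$426

Left alone the smelter would choose level 4 (marginal profit stays positive).
Efficient level: k* = 2 (marginal profit ≥ marginal effluent damage through 2).
The fishery must at least cover the smelter's forgone profit from cutting 4→2: 239 + 187 = 426.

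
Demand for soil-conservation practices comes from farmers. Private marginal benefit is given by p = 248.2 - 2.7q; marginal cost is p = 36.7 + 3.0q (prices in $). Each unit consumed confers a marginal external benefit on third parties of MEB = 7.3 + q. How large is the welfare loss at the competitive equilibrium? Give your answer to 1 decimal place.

Market equilibrium (private): 36.7 + 3.0q = 248.2 - 2.7q → q_m = 37.1053.
Social marginal benefit = demand + MEB = 255.5 - 1.7q.
Set SMB = MC: 255.5 - 1.7q = 36.7 + 3.0q → q* = 46.5532.
The welfare-loss triangle has base |q_m − q*| and height MEB(q_m) (the vertical gap between SMB and MC is zero at q* and MEB at q_m).
DWL = ½ × 9.4479 × 44.4053 = 209.7684.

DWL = $209.8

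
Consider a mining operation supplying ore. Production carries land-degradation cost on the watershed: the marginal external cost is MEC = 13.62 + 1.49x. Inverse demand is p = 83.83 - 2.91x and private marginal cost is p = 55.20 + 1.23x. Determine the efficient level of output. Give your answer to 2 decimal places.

x* = 2.67

Social marginal cost = private MC + MEC = 68.82 + 2.72x.
Set SMC = demand: 68.82 + 2.72x = 83.83 - 2.91x → x* = 2.6661.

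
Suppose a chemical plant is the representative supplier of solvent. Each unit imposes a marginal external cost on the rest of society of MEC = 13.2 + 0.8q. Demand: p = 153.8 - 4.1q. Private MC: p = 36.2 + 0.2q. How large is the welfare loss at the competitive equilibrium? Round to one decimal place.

Market equilibrium (private): 36.2 + 0.2q = 153.8 - 4.1q → q_m = 27.3488.
Social marginal cost = private MC + MEC = 49.4 + q.
Set SMC = demand: 49.4 + q = 153.8 - 4.1q → q* = 20.4706.
Height of the DWL triangle at q_m is SMC(q_m) − demand(q_m) = MEC(q_m) = 35.0791.
DWL = ½ × 6.8782 × 35.0791 = 120.6405.

DWL = 120.6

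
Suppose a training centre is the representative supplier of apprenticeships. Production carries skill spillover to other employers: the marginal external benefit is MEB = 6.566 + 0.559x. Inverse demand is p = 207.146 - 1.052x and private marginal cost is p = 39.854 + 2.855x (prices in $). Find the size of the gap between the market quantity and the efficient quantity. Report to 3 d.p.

Market equilibrium (private): 39.854 + 2.855x = 207.146 - 1.052x → x_m = 42.8185.
Social marginal cost = private MC − MEB = 33.288 + 2.296x.
Set SMC = demand: 33.288 + 2.296x = 207.146 - 1.052x → x* = 51.9289.
Gap = |42.8185 − 51.9289| = 9.1104.

9.110 units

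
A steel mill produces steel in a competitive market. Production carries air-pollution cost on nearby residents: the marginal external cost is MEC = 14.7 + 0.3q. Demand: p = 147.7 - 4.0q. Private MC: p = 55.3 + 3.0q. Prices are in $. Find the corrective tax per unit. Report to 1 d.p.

tax = $17.9 per unit

Social marginal cost = private MC + MEC = 70.0 + 3.3q.
Set SMC = demand: 70.0 + 3.3q = 147.7 - 4.0q → q* = 10.6438.
The Pigouvian tax equals MEC at q*: 14.7 + 0.3×10.6438 = 17.8931.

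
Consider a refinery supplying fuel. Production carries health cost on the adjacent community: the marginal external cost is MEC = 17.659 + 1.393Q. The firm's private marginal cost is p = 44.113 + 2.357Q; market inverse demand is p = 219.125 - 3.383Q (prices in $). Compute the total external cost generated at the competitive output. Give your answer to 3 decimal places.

$1185.911

Market equilibrium (private): 44.113 + 2.357Q = 219.125 - 3.383Q → Q_m = 30.4899.
Total external cost = ∫₀^{Q_m} (17.659 + 1.393Q) dQ = 17.659×30.4899 + ½×1.393×30.4899² = 1185.9112.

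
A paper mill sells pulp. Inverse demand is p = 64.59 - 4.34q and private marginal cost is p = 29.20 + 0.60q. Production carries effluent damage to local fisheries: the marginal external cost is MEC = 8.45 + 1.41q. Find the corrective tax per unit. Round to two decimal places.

tax = 14.43 per unit

Social marginal cost = private MC + MEC = 37.65 + 2.01q.
Set SMC = demand: 37.65 + 2.01q = 64.59 - 4.34q → q* = 4.2425.
The Pigouvian tax equals MEC at q*: 8.45 + 1.41×4.2425 = 14.4319.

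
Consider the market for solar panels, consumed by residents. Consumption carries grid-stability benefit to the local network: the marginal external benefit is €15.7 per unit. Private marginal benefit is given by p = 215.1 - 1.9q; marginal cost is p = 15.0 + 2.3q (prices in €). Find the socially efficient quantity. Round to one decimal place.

q* = 51.4

Social marginal benefit = demand + MEB = 230.8 - 1.9q.
Set SMB = MC: 230.8 - 1.9q = 15.0 + 2.3q → q* = 51.3810.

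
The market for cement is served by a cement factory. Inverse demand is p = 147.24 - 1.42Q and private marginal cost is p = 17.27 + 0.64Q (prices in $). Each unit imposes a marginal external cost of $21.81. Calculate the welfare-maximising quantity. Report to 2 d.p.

Social marginal cost = private MC + MEC = 39.08 + 0.64Q.
Set SMC = demand: 39.08 + 0.64Q = 147.24 - 1.42Q → Q* = 52.5049.

Q* = 52.50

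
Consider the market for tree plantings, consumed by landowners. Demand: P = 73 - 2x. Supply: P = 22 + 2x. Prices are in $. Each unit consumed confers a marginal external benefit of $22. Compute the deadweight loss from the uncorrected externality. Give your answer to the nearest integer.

DWL = $61

Market equilibrium (private): 22 + 2x = 73 - 2x → x_m = 12.7500.
Social marginal benefit = demand + MEB = 95 - 2x.
Set SMB = MC: 95 - 2x = 22 + 2x → x* = 18.2500.
The loss is the area between SMB and MC from x* to x_m; with linear curves that's a triangle of height MEB(x_m).
DWL = ½ × 5.5000 × 22.0000 = 60.5000.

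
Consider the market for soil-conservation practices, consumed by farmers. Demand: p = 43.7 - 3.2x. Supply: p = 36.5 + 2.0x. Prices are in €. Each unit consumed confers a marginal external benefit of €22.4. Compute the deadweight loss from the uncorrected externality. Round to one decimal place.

DWL = €48.2

Market equilibrium (private): 36.5 + 2.0x = 43.7 - 3.2x → x_m = 1.3846.
Social marginal benefit = demand + MEB = 66.1 - 3.2x.
Set SMB = MC: 66.1 - 3.2x = 36.5 + 2.0x → x* = 5.6923.
Between x* and x_m the wedge SMB − MC runs linearly from 0 to MEB(x_m), so the loss is a triangle.
DWL = ½ × 4.3077 × 22.4000 = 48.2462.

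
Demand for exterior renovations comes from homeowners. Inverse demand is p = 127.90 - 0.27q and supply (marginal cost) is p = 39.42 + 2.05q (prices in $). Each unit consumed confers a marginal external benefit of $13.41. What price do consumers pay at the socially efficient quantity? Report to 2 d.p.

P = $116.04

Social marginal benefit = demand + MEB = 141.31 - 0.27q.
Set SMB = MC: 141.31 - 0.27q = 39.42 + 2.05q → q* = 43.9181.
Consumer price on the demand curve at q*: 127.90 − 0.27×43.9181 = 116.0421.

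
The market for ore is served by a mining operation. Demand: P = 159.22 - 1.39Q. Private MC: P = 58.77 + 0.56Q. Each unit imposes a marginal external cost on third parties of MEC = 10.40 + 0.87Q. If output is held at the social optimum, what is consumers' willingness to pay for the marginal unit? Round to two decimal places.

Social marginal cost = private MC + MEC = 69.17 + 1.43Q.
Set SMC = demand: 69.17 + 1.43Q = 159.22 - 1.39Q → Q* = 31.9326.
Consumer price on the demand curve at Q*: 159.22 − 1.39×31.9326 = 114.8337.

P = 114.83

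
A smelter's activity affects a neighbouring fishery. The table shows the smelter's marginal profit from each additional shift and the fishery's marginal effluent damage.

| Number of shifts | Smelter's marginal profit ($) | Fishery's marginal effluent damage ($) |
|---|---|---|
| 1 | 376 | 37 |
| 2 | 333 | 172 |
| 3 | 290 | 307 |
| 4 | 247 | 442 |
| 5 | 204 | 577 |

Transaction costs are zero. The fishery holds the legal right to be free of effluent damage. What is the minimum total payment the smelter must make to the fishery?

$209

Efficient level: marginal profit ≥ marginal effluent damage through level 2, so k* = 2.
With the fishery holding the right, the smelter must at least compensate total damage at k*: 37 + 172 = 209.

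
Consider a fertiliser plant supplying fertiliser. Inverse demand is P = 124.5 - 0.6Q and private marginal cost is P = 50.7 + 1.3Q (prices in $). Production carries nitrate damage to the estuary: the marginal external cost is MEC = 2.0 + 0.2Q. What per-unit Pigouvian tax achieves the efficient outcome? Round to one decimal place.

Social marginal cost = private MC + MEC = 52.7 + 1.5Q.
Set SMC = demand: 52.7 + 1.5Q = 124.5 - 0.6Q → Q* = 34.1905.
The Pigouvian tax equals MEC at Q*: 2.0 + 0.2×34.1905 = 8.8381.

tax = $8.8 per unit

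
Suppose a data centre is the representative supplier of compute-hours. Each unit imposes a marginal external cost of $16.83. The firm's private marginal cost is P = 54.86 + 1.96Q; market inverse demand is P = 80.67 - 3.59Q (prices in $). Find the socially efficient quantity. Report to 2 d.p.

Social marginal cost = private MC + MEC = 71.69 + 1.96Q.
Set SMC = demand: 71.69 + 1.96Q = 80.67 - 3.59Q → Q* = 1.6180.

Q* = 1.62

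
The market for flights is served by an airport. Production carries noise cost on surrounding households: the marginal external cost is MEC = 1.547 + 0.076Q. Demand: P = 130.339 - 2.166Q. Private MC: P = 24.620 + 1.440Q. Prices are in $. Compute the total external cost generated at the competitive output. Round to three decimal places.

Market equilibrium (private): 24.620 + 1.440Q = 130.339 - 2.166Q → Q_m = 29.3175.
Total external cost = ∫₀^{Q_m} (1.547 + 0.076Q) dQ = 1.547×29.3175 + ½×0.076×29.3175² = 78.0158.

$78.016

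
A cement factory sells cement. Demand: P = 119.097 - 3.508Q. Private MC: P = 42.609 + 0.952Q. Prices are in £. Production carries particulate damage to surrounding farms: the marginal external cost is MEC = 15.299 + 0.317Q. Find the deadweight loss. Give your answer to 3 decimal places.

Market equilibrium (private): 42.609 + 0.952Q = 119.097 - 3.508Q → Q_m = 17.1498.
Social marginal cost = private MC + MEC = 57.908 + 1.269Q.
Set SMC = demand: 57.908 + 1.269Q = 119.097 - 3.508Q → Q* = 12.8091.
The loss is the area between SMC and demand from Q* to Q_m; with linear curves that's a triangle of height MEC(Q_m).
DWL = ½ × 4.3407 × 20.7355 = 45.0033.

DWL = £45.003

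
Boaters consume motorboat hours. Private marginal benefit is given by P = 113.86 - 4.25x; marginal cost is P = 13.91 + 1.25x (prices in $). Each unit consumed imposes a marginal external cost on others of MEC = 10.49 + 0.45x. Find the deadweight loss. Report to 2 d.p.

Market equilibrium (private): 13.91 + 1.25x = 113.86 - 4.25x → x_m = 18.1727.
Social marginal benefit = demand − MEC = 103.37 - 4.70x.
Set SMB = MC: 103.37 - 4.70x = 13.91 + 1.25x → x* = 15.0353.
Between x* and x_m the wedge MC − SMB runs linearly from 0 to MEC(x_m), so the loss is a triangle.
DWL = ½ × 3.1374 × 18.6677 = 29.2840.

DWL = $29.28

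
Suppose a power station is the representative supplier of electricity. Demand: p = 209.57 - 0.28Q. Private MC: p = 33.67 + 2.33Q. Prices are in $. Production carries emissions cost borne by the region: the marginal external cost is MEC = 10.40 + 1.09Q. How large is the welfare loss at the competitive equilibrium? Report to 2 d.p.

DWL = $950.34

Market equilibrium (private): 33.67 + 2.33Q = 209.57 - 0.28Q → Q_m = 67.3946.
Social marginal cost = private MC + MEC = 44.07 + 3.42Q.
Set SMC = demand: 44.07 + 3.42Q = 209.57 - 0.28Q → Q* = 44.7297.
The loss is the area between SMC and demand from Q* to Q_m; with linear curves that's a triangle of height MEC(Q_m).
DWL = ½ × 22.6649 × 83.8602 = 950.3415.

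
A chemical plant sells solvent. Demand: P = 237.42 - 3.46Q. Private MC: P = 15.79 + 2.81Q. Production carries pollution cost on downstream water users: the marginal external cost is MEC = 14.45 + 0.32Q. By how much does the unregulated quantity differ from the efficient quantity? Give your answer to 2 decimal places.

3.91 units

Market equilibrium (private): 15.79 + 2.81Q = 237.42 - 3.46Q → Q_m = 35.3477.
Social marginal cost = private MC + MEC = 30.24 + 3.13Q.
Set SMC = demand: 30.24 + 3.13Q = 237.42 - 3.46Q → Q* = 31.4385.
Gap = |35.3477 − 31.4385| = 3.9092.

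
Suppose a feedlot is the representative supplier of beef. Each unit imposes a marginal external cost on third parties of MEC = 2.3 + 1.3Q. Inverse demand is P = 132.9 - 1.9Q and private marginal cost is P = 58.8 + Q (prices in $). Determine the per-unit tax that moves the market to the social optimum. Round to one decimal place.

Social marginal cost = private MC + MEC = 61.1 + 2.3Q.
Set SMC = demand: 61.1 + 2.3Q = 132.9 - 1.9Q → Q* = 17.0952.
The Pigouvian tax equals MEC at Q*: 2.3 + 1.3×17.0952 = 24.5238.

tax = $24.5 per unit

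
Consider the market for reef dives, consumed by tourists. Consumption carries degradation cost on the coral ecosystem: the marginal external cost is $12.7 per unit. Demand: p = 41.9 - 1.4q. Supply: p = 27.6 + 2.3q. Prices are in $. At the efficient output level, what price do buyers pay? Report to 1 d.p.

Social marginal benefit = demand − MEC = 29.2 - 1.4q.
Set SMB = MC: 29.2 - 1.4q = 27.6 + 2.3q → q* = 0.4324.
Consumer price on the demand curve at q*: 41.9 − 1.4×0.4324 = 41.2946.

P = $41.3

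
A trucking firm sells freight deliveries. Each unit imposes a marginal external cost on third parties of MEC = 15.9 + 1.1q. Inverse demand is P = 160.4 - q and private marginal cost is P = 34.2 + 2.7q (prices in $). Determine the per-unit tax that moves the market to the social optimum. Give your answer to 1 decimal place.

tax = $41.2 per unit

Social marginal cost = private MC + MEC = 50.1 + 3.8q.
Set SMC = demand: 50.1 + 3.8q = 160.4 - q → q* = 22.9792.
The Pigouvian tax equals MEC at q*: 15.9 + 1.1×22.9792 = 41.1771.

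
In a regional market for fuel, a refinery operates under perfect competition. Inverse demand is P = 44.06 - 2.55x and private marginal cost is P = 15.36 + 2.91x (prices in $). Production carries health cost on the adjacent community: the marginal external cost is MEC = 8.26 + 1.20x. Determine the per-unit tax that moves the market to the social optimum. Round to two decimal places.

Social marginal cost = private MC + MEC = 23.62 + 4.11x.
Set SMC = demand: 23.62 + 4.11x = 44.06 - 2.55x → x* = 3.0691.
The Pigouvian tax equals MEC at x*: 8.26 + 1.20×3.0691 = 11.9429.

tax = $11.94 per unit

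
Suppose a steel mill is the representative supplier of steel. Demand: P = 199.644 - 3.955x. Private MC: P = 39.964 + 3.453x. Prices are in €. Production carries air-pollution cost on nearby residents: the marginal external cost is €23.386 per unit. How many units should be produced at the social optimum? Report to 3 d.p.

x* = 18.398

Social marginal cost = private MC + MEC = 63.350 + 3.453x.
Set SMC = demand: 63.350 + 3.453x = 199.644 - 3.955x → x* = 18.3982.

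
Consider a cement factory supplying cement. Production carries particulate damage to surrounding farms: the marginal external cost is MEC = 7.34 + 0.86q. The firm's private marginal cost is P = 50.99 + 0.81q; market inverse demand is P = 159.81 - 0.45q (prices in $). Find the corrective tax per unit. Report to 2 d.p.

tax = $48.51 per unit

Social marginal cost = private MC + MEC = 58.33 + 1.67q.
Set SMC = demand: 58.33 + 1.67q = 159.81 - 0.45q → q* = 47.8679.
The Pigouvian tax equals MEC at q*: 7.34 + 0.86×47.8679 = 48.5064.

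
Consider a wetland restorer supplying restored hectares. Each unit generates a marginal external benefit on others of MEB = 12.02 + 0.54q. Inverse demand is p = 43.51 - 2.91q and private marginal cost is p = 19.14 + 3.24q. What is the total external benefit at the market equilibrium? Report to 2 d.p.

Market equilibrium (private): 19.14 + 3.24q = 43.51 - 2.91q → q_m = 3.9626.
Total external benefit = ∫₀^{q_m} (12.02 + 0.54q) dq = 12.02×3.9626 + ½×0.54×3.9626² = 51.8700.

51.87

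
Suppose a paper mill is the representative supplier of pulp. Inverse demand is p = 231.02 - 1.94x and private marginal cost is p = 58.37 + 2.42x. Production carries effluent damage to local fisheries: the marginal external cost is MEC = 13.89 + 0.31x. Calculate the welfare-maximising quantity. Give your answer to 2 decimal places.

x* = 34.00

Social marginal cost = private MC + MEC = 72.26 + 2.73x.
Set SMC = demand: 72.26 + 2.73x = 231.02 - 1.94x → x* = 33.9957.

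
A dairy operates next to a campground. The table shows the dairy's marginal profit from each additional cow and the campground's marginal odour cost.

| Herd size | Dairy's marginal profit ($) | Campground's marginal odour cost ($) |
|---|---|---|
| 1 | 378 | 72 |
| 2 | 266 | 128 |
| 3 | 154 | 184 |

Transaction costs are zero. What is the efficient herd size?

Bargaining reaches the level where marginal profit last exceeds marginal odour cost.
That holds through level 2 (266 ≥ 128) but not at 3 (154 < 184).

2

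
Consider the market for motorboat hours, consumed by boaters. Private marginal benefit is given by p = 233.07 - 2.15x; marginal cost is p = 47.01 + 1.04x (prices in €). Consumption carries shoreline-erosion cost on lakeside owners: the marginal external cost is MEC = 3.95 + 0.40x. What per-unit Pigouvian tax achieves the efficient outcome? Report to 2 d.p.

tax = €24.24 per unit

Social marginal benefit = demand − MEC = 229.12 - 2.55x.
Set SMB = MC: 229.12 - 2.55x = 47.01 + 1.04x → x* = 50.7270.
The Pigouvian tax equals MEC at x*: 3.95 + 0.40×50.7270 = 24.2408.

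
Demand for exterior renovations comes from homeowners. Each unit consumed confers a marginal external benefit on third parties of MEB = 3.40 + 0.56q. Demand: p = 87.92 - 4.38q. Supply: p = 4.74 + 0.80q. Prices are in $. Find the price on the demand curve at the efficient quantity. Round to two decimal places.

Social marginal benefit = demand + MEB = 91.32 - 3.82q.
Set SMB = MC: 91.32 - 3.82q = 4.74 + 0.80q → q* = 18.7403.
Consumer price on the demand curve at q*: 87.92 − 4.38×18.7403 = 5.8375.

P = $5.84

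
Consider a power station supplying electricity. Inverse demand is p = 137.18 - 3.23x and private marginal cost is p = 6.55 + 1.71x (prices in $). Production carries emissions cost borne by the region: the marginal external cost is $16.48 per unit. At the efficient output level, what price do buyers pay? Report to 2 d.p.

P = $62.54

Social marginal cost = private MC + MEC = 23.03 + 1.71x.
Set SMC = demand: 23.03 + 1.71x = 137.18 - 3.23x → x* = 23.1073.
Consumer price on the demand curve at x*: 137.18 − 3.23×23.1073 = 62.5434.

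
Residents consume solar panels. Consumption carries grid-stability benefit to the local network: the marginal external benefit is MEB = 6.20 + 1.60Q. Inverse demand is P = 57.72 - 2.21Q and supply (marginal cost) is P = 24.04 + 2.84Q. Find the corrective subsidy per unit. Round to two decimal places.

Social marginal benefit = demand + MEB = 63.92 - 0.61Q.
Set SMB = MC: 63.92 - 0.61Q = 24.04 + 2.84Q → Q* = 11.5594.
The Pigouvian subsidy equals MEB at Q*: 6.20 + 1.60×11.5594 = 24.6950.

subsidy = 24.70 per unit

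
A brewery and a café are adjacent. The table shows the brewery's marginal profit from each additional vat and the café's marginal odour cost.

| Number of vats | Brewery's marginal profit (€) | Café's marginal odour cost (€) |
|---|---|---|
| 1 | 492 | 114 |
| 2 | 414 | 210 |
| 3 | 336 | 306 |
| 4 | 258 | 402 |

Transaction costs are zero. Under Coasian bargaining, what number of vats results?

Bargaining reaches the level where marginal profit last exceeds marginal odour cost.
That holds through level 3 (336 ≥ 306) but not at 4 (258 < 402).

3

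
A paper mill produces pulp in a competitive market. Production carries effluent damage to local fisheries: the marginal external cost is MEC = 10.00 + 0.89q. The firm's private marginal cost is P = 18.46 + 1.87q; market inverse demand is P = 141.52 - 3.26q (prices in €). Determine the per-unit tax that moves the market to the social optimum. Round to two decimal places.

tax = €26.71 per unit

Social marginal cost = private MC + MEC = 28.46 + 2.76q.
Set SMC = demand: 28.46 + 2.76q = 141.52 - 3.26q → q* = 18.7807.
The Pigouvian tax equals MEC at q*: 10.00 + 0.89×18.7807 = 26.7148.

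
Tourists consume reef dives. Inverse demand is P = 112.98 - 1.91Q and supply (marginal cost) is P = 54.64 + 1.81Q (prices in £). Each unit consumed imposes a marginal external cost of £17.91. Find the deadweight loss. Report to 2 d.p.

DWL = £43.11

Market equilibrium (private): 54.64 + 1.81Q = 112.98 - 1.91Q → Q_m = 15.6828.
Social marginal benefit = demand − MEC = 95.07 - 1.91Q.
Set SMB = MC: 95.07 - 1.91Q = 54.64 + 1.81Q → Q* = 10.8683.
Height of the DWL triangle at Q_m is MC(Q_m) − SMB(Q_m) = MEC(Q_m) = 17.9100.
DWL = ½ × 4.8145 × 17.9100 = 43.1138.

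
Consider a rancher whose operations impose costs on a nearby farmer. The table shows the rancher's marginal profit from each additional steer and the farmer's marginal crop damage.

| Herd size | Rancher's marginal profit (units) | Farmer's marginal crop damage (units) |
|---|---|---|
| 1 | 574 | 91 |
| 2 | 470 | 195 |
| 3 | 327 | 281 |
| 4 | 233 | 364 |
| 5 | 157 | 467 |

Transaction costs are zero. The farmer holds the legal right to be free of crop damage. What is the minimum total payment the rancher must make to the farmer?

Efficient level: marginal profit ≥ marginal crop damage through level 3, so k* = 3.
With the farmer holding the right, the rancher must at least compensate total damage at k*: 91 + 195 + 281 = 567.

567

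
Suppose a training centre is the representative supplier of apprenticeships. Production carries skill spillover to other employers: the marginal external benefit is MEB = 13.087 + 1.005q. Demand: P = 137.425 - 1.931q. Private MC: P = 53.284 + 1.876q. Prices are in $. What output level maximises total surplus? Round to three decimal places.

q* = 34.700

Social marginal cost = private MC − MEB = 40.197 + 0.871q.
Set SMC = demand: 40.197 + 0.871q = 137.425 - 1.931q → q* = 34.6995.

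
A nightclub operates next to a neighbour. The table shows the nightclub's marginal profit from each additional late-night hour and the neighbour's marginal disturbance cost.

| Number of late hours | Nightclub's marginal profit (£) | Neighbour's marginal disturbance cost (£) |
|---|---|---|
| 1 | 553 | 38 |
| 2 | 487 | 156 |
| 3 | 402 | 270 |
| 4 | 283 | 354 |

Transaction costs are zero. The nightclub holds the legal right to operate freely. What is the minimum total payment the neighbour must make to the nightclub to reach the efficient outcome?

£283

Left alone the nightclub would choose level 4 (marginal profit stays positive).
Efficient level: k* = 3 (marginal profit ≥ marginal disturbance cost through 3).
The neighbour must at least cover the nightclub's forgone profit from cutting 4→3: 283 = 283.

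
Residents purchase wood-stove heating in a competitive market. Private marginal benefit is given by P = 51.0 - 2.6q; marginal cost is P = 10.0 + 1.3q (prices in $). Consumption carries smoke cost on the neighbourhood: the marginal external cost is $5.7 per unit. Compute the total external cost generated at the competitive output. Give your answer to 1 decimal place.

$59.9

Market equilibrium (private): 10.0 + 1.3q = 51.0 - 2.6q → q_m = 10.5128.
Total external cost = MEC × q_m = 5.7 × 10.5128 = 59.9230.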